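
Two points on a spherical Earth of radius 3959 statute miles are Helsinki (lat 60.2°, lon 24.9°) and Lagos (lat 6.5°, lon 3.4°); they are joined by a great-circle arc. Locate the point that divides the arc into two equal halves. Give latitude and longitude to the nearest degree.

Write both endpoints as unit vectors p₁, p₂ with components (cos φ cos λ, cos φ sin λ, sin φ).
The central angle between the endpoints is δ = arccos(p₁·p₂) ≈ 0.979 rad (56.1°).
Interpolate at f = 1/2 with slerp weights a = sin((1−f)δ)/sin δ ≈ 0.567, b = sin(fδ)/sin δ ≈ 0.567.
p = a·p₁ + b·p₂ ≈ (0.817, 0.152, 0.556); φ = arcsin(p_z) ≈ 33.76°, λ = atan2(p_y, p_x) ≈ 10.53°.

≈ lat 34°, lon 11°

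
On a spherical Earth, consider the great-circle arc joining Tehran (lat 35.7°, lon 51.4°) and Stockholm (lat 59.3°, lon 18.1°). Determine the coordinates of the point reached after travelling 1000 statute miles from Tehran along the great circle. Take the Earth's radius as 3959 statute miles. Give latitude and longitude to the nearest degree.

≈ lat 47°, lon 40°

From cos δ = sin φ₁ sin φ₂ + cos φ₁ cos φ₂ cos Δλ, the central angle is δ ≈ 0.558 rad (32.0°). The total great-circle distance is δ·R ≈ 0.558 × 3959 ≈ 2209 mi, so the target fraction is f = 1000/2209 ≈ 0.453.
Interpolate at f ≈ 0.453 with slerp weights a = sin((1−f)δ)/sin δ ≈ 0.568, b = sin(fδ)/sin δ ≈ 0.472.
p = a·p₁ + b·p₂ ≈ (0.517, 0.435, 0.737); φ = arcsin(p_z) ≈ 47.49°, λ = atan2(p_y, p_x) ≈ 40.11°.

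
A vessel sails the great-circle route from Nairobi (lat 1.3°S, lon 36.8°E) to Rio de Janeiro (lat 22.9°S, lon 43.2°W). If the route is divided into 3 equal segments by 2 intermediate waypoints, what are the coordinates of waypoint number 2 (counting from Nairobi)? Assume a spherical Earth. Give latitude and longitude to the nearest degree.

≈ lat 19°S, lon 15°W

Write both endpoints as unit vectors p₁, p₂ with components (cos φ cos λ, cos φ sin λ, sin φ).
The central angle between the endpoints is δ = arccos(p₁·p₂) ≈ 1.401 rad (80.3°).
Interpolate at f = 2/3 with slerp weights a = sin((1−f)δ)/sin δ ≈ 0.457, b = sin(fδ)/sin δ ≈ 0.816.
p = a·p₁ + b·p₂ ≈ (0.914, -0.241, -0.328); φ = arcsin(p_z) ≈ -19.14°, λ = atan2(p_y, p_x) ≈ -14.77°.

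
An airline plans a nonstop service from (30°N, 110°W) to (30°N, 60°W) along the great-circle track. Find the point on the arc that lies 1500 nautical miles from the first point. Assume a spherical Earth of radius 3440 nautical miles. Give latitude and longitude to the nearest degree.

≈ (32°N, 81°W)

The haversine formula gives a central angle δ ≈ 0.749 rad (42.9°) between the endpoints. The total great-circle distance is δ·R ≈ 0.749 × 3440 ≈ 2578 nmi, so the target fraction is f = 1500/2578 ≈ 0.582.
Interpolate at f ≈ 0.582 with slerp weights a = sin((1−f)δ)/sin δ ≈ 0.453, b = sin(fδ)/sin δ ≈ 0.620.
p = a·p₁ + b·p₂ ≈ (0.134, -0.833, 0.536); φ = arcsin(p_z) ≈ 32.43°, λ = atan2(p_y, p_x) ≈ -80.83°.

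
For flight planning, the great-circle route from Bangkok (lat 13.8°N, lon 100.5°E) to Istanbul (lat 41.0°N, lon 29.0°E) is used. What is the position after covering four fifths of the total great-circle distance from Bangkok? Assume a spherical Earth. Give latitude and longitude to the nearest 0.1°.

≈ lat 39.3°N, lon 46.5°E

The haversine formula gives a central angle δ ≈ 1.171 rad (67.1°) between the endpoints.
Interpolate at f = 4/5 with slerp weights a = sin((1−f)δ)/sin δ ≈ 0.252, b = sin(fδ)/sin δ ≈ 0.875.
p = a·p₁ + b·p₂ ≈ (0.533, 0.561, 0.634); φ = arcsin(p_z) ≈ 39.34°, λ = atan2(p_y, p_x) ≈ 46.46°.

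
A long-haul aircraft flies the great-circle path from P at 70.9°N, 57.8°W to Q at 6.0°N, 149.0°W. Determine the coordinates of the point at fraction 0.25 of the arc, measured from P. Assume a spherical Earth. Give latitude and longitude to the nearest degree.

≈ 63°N, 109°W

Write both endpoints as unit vectors p₁, p₂ with components (cos φ cos λ, cos φ sin λ, sin φ).
The central angle between the endpoints is δ = arccos(p₁·p₂) ≈ 1.479 rad (84.7°).
Interpolate at f = 0.25 with slerp weights a = sin((1−f)δ)/sin δ ≈ 0.899, b = sin(fδ)/sin δ ≈ 0.363.
p = a·p₁ + b·p₂ ≈ (-0.153, -0.435, 0.888); φ = arcsin(p_z) ≈ 62.56°, λ = atan2(p_y, p_x) ≈ -109.33°.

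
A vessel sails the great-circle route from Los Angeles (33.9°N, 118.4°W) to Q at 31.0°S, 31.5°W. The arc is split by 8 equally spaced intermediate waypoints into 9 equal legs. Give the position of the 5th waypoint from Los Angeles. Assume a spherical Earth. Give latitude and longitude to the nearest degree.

≈ 2°S, 70°W

From cos δ = sin φ₁ sin φ₂ + cos φ₁ cos φ₂ cos Δλ, the central angle is δ ≈ 1.822 rad (104.4°).
Interpolate at f = 5/9 with slerp weights a = sin((1−f)δ)/sin δ ≈ 0.748, b = sin(fδ)/sin δ ≈ 0.876.
p = a·p₁ + b·p₂ ≈ (0.345, -0.938, -0.034); φ = arcsin(p_z) ≈ -1.94°, λ = atan2(p_y, p_x) ≈ -69.82°.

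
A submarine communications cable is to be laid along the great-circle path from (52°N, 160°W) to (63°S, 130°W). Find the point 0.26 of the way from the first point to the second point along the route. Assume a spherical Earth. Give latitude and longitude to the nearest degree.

≈ (22°N, 152°W)

From cos δ = sin φ₁ sin φ₂ + cos φ₁ cos φ₂ cos Δλ, the central angle is δ ≈ 2.049 rad (117.4°).
Interpolate at f = 0.26 with slerp weights a = sin((1−f)δ)/sin δ ≈ 1.125, b = sin(fδ)/sin δ ≈ 0.572.
p = a·p₁ + b·p₂ ≈ (-0.818, -0.436, 0.377); φ = arcsin(p_z) ≈ 22.12°, λ = atan2(p_y, p_x) ≈ -151.94°.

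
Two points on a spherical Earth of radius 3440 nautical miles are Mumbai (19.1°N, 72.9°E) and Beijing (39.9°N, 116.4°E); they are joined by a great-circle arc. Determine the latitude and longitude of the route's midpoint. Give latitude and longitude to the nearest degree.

Write both endpoints as unit vectors p₁, p₂ with components (cos φ cos λ, cos φ sin λ, sin φ).
The central angle between the endpoints is δ = arccos(p₁·p₂) ≈ 0.744 rad (42.6°).
Interpolate at f = 1/2 with slerp weights a = sin((1−f)δ)/sin δ ≈ 0.537, b = sin(fδ)/sin δ ≈ 0.537.
p = a·p₁ + b·p₂ ≈ (-0.034, 0.854, 0.520); φ = arcsin(p_z) ≈ 31.33°, λ = atan2(p_y, p_x) ≈ 92.28°.

≈ 31°N, 92°E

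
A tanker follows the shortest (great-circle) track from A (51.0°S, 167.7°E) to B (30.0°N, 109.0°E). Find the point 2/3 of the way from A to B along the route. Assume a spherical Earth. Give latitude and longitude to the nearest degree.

≈ (2°N, 126°E)

Convert each endpoint to a unit vector on the sphere (x = cos φ cos λ, y = cos φ sin λ, z = sin φ).
The central angle between the endpoints is δ = arccos(p₁·p₂) ≈ 1.676 rad (96.1°).
Interpolate at f = 2/3 with slerp weights a = sin((1−f)δ)/sin δ ≈ 0.533, b = sin(fδ)/sin δ ≈ 0.904.
p = a·p₁ + b·p₂ ≈ (-0.583, 0.812, 0.038); φ = arcsin(p_z) ≈ 2.16°, λ = atan2(p_y, p_x) ≈ 125.67°.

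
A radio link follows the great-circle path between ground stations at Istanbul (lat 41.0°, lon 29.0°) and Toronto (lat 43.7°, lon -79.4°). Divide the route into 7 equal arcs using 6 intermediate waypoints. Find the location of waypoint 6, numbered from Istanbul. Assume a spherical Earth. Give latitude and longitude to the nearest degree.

From cos δ = sin φ₁ sin φ₂ + cos φ₁ cos φ₂ cos Δλ, the central angle is δ ≈ 1.286 rad (73.7°).
Interpolate at f = 6/7 with slerp weights a = sin((1−f)δ)/sin δ ≈ 0.190, b = sin(fδ)/sin δ ≈ 0.930.
p = a·p₁ + b·p₂ ≈ (0.249, -0.591, 0.767); φ = arcsin(p_z) ≈ 50.10°, λ = atan2(p_y, p_x) ≈ -67.13°.

≈ lat 50°, lon -67°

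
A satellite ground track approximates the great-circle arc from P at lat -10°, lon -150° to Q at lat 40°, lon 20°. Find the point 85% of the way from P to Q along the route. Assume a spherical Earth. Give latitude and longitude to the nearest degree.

≈ lat 60°, lon 5°

The haversine formula gives a central angle δ ≈ 2.596 rad (148.7°) between the endpoints.
Interpolate at f = 0.85 with slerp weights a = sin((1−f)δ)/sin δ ≈ 0.731, b = sin(fδ)/sin δ ≈ 1.550.
p = a·p₁ + b·p₂ ≈ (0.492, 0.046, 0.869); φ = arcsin(p_z) ≈ 60.37°, λ = atan2(p_y, p_x) ≈ 5.36°.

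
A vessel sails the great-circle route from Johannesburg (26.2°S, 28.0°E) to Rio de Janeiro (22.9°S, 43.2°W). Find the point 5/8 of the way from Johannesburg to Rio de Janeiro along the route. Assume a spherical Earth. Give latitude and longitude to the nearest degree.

≈ 29°S, 17°W

The haversine formula gives a central angle δ ≈ 1.117 rad (64.0°) between the endpoints.
Interpolate at f = 5/8 with slerp weights a = sin((1−f)δ)/sin δ ≈ 0.453, b = sin(fδ)/sin δ ≈ 0.715.
p = a·p₁ + b·p₂ ≈ (0.839, -0.260, -0.478); φ = arcsin(p_z) ≈ -28.56°, λ = atan2(p_y, p_x) ≈ -17.24°.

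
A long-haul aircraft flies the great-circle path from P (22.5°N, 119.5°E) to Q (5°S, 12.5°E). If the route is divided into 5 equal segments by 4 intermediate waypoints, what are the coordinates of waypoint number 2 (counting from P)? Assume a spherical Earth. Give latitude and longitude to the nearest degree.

≈ (17°N, 74°E)

Convert each endpoint to a unit vector on the sphere (x = cos φ cos λ, y = cos φ sin λ, z = sin φ).
The central angle between the endpoints is δ = arccos(p₁·p₂) ≈ 1.878 rad (107.6°).
Interpolate at f = 2/5 with slerp weights a = sin((1−f)δ)/sin δ ≈ 0.947, b = sin(fδ)/sin δ ≈ 0.716.
p = a·p₁ + b·p₂ ≈ (0.265, 0.916, 0.300); φ = arcsin(p_z) ≈ 17.47°, λ = atan2(p_y, p_x) ≈ 73.84°.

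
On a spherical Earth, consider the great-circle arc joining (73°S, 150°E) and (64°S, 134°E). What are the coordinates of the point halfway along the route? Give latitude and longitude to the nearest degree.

≈ (69°S, 140°E)

The haversine formula gives a central angle δ ≈ 0.186 rad (10.7°) between the endpoints.
Interpolate at f = 1/2 with slerp weights a = sin((1−f)δ)/sin δ ≈ 0.502, b = sin(fδ)/sin δ ≈ 0.502.
p = a·p₁ + b·p₂ ≈ (-0.280, 0.232, -0.932); φ = arcsin(p_z) ≈ -68.68°, λ = atan2(p_y, p_x) ≈ 140.39°.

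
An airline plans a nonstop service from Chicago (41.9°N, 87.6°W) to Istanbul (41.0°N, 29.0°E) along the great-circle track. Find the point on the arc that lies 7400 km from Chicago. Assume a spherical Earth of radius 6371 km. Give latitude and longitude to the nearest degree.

Write both endpoints as unit vectors p₁, p₂ with components (cos φ cos λ, cos φ sin λ, sin φ).
The central angle between the endpoints is δ = arccos(p₁·p₂) ≈ 1.383 rad (79.2°). The total great-circle distance is δ·R ≈ 1.383 × 6371 ≈ 8812 km, so the target fraction is f = 7400/8812 ≈ 0.840.
Interpolate at f ≈ 0.840 with slerp weights a = sin((1−f)δ)/sin δ ≈ 0.224, b = sin(fδ)/sin δ ≈ 0.934.
p = a·p₁ + b·p₂ ≈ (0.623, 0.175, 0.762); φ = arcsin(p_z) ≈ 49.64°, λ = atan2(p_y, p_x) ≈ 15.71°.

≈ 50°N, 16°E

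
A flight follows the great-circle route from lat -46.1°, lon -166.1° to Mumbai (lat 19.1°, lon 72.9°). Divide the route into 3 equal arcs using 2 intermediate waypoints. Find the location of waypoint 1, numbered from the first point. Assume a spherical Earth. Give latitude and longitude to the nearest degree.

The haversine formula gives a central angle δ ≈ 2.181 rad (125.0°) between the endpoints.
Interpolate at f = 1/3 with slerp weights a = sin((1−f)δ)/sin δ ≈ 1.212, b = sin(fδ)/sin δ ≈ 0.811.
p = a·p₁ + b·p₂ ≈ (-0.590, 0.531, -0.608); φ = arcsin(p_z) ≈ -37.44°, λ = atan2(p_y, p_x) ≈ 138.05°.

≈ lat -37°, lon 138°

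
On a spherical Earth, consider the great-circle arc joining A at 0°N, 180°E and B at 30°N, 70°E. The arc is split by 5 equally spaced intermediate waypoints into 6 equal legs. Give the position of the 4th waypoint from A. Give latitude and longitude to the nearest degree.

Convert each endpoint to a unit vector on the sphere (x = cos φ cos λ, y = cos φ sin λ, z = sin φ).
The central angle between the endpoints is δ = arccos(p₁·p₂) ≈ 1.872 rad (107.2°).
Interpolate at f = 4/6 with slerp weights a = sin((1−f)δ)/sin δ ≈ 0.612, b = sin(fδ)/sin δ ≈ 0.993.
p = a·p₁ + b·p₂ ≈ (-0.318, 0.808, 0.496); φ = arcsin(p_z) ≈ 29.76°, λ = atan2(p_y, p_x) ≈ 111.46°.

≈ 30°N, 111°E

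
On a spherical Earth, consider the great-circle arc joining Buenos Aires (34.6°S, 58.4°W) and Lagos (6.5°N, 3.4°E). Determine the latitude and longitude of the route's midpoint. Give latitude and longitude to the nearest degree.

Convert each endpoint to a unit vector on the sphere (x = cos φ cos λ, y = cos φ sin λ, z = sin φ).
The central angle between the endpoints is δ = arccos(p₁·p₂) ≈ 1.243 rad (71.2°).
Interpolate at f = 1/2 with slerp weights a = sin((1−f)δ)/sin δ ≈ 0.615, b = sin(fδ)/sin δ ≈ 0.615.
p = a·p₁ + b·p₂ ≈ (0.875, -0.395, -0.280); φ = arcsin(p_z) ≈ -16.24°, λ = atan2(p_y, p_x) ≈ -24.29°.

≈ 16°S, 24°W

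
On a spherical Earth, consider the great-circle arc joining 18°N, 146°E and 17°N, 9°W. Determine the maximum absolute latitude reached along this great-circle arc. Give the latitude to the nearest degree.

≈ 56°N

The great circle lies in the plane with unit normal n̂ = (p₁ × p₂)/|p₁ × p₂|.
Here n̂_z ≈ -0.566; the vertex latitude is φ_max = arccos|n̂_z| ≈ 55.5°.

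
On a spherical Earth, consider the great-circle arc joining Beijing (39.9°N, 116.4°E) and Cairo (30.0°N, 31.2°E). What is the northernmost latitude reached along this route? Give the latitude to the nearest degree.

The great circle lies in the plane with unit normal n̂ = (p₁ × p₂)/|p₁ × p₂|.
Here n̂_z ≈ -0.715; the vertex latitude is φ_max = arccos|n̂_z| ≈ 44.4°.

≈ 44°N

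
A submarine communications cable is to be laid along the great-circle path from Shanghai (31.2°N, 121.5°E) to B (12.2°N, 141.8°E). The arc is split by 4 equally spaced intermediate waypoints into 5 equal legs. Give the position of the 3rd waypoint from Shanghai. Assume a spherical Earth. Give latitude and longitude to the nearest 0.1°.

≈ (20.1°N, 134.3°E)

Write both endpoints as unit vectors p₁, p₂ with components (cos φ cos λ, cos φ sin λ, sin φ).
The central angle between the endpoints is δ = arccos(p₁·p₂) ≈ 0.466 rad (26.7°).
Interpolate at f = 3/5 with slerp weights a = sin((1−f)δ)/sin δ ≈ 0.412, b = sin(fδ)/sin δ ≈ 0.614.
p = a·p₁ + b·p₂ ≈ (-0.656, 0.672, 0.343); φ = arcsin(p_z) ≈ 20.09°, λ = atan2(p_y, p_x) ≈ 134.31°.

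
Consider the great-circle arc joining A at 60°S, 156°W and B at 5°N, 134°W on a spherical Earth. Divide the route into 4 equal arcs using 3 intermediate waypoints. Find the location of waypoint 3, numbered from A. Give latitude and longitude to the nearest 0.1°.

≈ 11.5°S, 137.4°W

Convert each endpoint to a unit vector on the sphere (x = cos φ cos λ, y = cos φ sin λ, z = sin φ).
The central angle between the endpoints is δ = arccos(p₁·p₂) ≈ 1.174 rad (67.3°).
Interpolate at f = 3/4 with slerp weights a = sin((1−f)δ)/sin δ ≈ 0.314, b = sin(fδ)/sin δ ≈ 0.836.
p = a·p₁ + b·p₂ ≈ (-0.722, -0.663, -0.199); φ = arcsin(p_z) ≈ -11.47°, λ = atan2(p_y, p_x) ≈ -137.44°.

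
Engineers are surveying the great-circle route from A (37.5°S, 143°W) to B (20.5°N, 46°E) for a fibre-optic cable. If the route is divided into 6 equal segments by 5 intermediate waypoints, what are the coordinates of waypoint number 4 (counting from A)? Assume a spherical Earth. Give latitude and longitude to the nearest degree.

≈ (29°S, 67°E)

Write both endpoints as unit vectors p₁, p₂ with components (cos φ cos λ, cos φ sin λ, sin φ).
The central angle between the endpoints is δ = arccos(p₁·p₂) ≈ 2.815 rad (161.3°).
Interpolate at f = 4/6 with slerp weights a = sin((1−f)δ)/sin δ ≈ 2.514, b = sin(fδ)/sin δ ≈ 2.973.
p = a·p₁ + b·p₂ ≈ (0.341, 0.802, -0.490); φ = arcsin(p_z) ≈ -29.32°, λ = atan2(p_y, p_x) ≈ 66.97°.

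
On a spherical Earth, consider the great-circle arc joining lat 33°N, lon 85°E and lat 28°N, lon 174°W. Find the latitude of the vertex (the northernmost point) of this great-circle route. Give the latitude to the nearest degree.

The great circle lies in the plane with unit normal n̂ = (p₁ × p₂)/|p₁ × p₂|.
Here n̂_z ≈ +0.732; the vertex latitude is φ_max = arccos|n̂_z| ≈ 43.0°.
Check via Clairaut: cos φ_max = |cos φ₁| · sin C = cos(33.0°)·sin(60.7°) ≈ 0.732, again giving ≈ 43.0°.

≈ 43°N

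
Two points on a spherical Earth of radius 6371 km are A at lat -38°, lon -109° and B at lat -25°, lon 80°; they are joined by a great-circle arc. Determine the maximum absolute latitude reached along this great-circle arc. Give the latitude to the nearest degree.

≈ -83°

The great circle lies in the plane with unit normal n̂ = (p₁ × p₂)/|p₁ × p₂|.
Here n̂_z ≈ -0.125; the vertex latitude is φ_max = arccos|n̂_z| ≈ 82.8°.
Check via Clairaut: cos φ_max = |cos φ₁| · sin C = cos(38.0°)·sin(170.9°) ≈ 0.125, again giving ≈ 82.8°.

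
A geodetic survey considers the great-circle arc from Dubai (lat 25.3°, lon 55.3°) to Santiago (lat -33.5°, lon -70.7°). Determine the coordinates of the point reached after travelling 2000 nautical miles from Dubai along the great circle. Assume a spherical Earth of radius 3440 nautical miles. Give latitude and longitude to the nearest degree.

Convert each endpoint to a unit vector on the sphere (x = cos φ cos λ, y = cos φ sin λ, z = sin φ).
The central angle between the endpoints is δ = arccos(p₁·p₂) ≈ 2.317 rad (132.8°). The total great-circle distance is δ·R ≈ 2.317 × 3440 ≈ 7971 nmi, so the target fraction is f = 2000/7971 ≈ 0.251.
Interpolate at f ≈ 0.251 with slerp weights a = sin((1−f)δ)/sin δ ≈ 1.344, b = sin(fδ)/sin δ ≈ 0.748.
p = a·p₁ + b·p₂ ≈ (0.898, 0.410, 0.161); φ = arcsin(p_z) ≈ 9.28°, λ = atan2(p_y, p_x) ≈ 24.54°.

≈ lat 9°, lon 25°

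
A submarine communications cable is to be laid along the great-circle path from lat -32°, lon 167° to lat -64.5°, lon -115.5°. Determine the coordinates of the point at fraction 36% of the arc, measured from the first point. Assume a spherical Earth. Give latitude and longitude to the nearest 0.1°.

≈ lat -48.6°, lon -177.7°

Write both endpoints as unit vectors p₁, p₂ with components (cos φ cos λ, cos φ sin λ, sin φ).
The central angle between the endpoints is δ = arccos(p₁·p₂) ≈ 0.980 rad (56.1°).
Interpolate at f = 0.36 with slerp weights a = sin((1−f)δ)/sin δ ≈ 0.707, b = sin(fδ)/sin δ ≈ 0.416.
p = a·p₁ + b·p₂ ≈ (-0.661, -0.027, -0.750); φ = arcsin(p_z) ≈ -48.58°, λ = atan2(p_y, p_x) ≈ -177.67°.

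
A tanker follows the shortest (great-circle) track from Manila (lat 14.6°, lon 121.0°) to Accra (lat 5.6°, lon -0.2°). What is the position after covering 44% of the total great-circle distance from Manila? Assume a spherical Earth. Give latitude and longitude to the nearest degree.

≈ lat 20°, lon 67°

Convert each endpoint to a unit vector on the sphere (x = cos φ cos λ, y = cos φ sin λ, z = sin φ).
The central angle between the endpoints is δ = arccos(p₁·p₂) ≈ 2.065 rad (118.3°).
Interpolate at f = 0.44 with slerp weights a = sin((1−f)δ)/sin δ ≈ 1.040, b = sin(fδ)/sin δ ≈ 0.896.
p = a·p₁ + b·p₂ ≈ (0.373, 0.859, 0.350); φ = arcsin(p_z) ≈ 20.46°, λ = atan2(p_y, p_x) ≈ 66.52°.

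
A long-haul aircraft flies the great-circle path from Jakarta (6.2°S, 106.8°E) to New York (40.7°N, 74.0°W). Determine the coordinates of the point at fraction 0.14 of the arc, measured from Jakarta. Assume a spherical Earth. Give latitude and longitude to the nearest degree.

Write both endpoints as unit vectors p₁, p₂ with components (cos φ cos λ, cos φ sin λ, sin φ).
The central angle between the endpoints is δ = arccos(p₁·p₂) ≈ 2.539 rad (145.5°).
Interpolate at f = 0.14 with slerp weights a = sin((1−f)δ)/sin δ ≈ 1.444, b = sin(fδ)/sin δ ≈ 0.614.
p = a·p₁ + b·p₂ ≈ (-0.286, 0.926, 0.245); φ = arcsin(p_z) ≈ 14.17°, λ = atan2(p_y, p_x) ≈ 107.18°.

≈ 14°N, 107°E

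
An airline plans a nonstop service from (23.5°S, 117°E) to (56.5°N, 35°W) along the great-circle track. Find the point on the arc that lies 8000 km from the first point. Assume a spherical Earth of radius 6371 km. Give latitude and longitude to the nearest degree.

Convert each endpoint to a unit vector on the sphere (x = cos φ cos λ, y = cos φ sin λ, z = sin φ).
The central angle between the endpoints is δ = arccos(p₁·p₂) ≈ 2.465 rad (141.2°). The total great-circle distance is δ·R ≈ 2.465 × 6371 ≈ 15702 km, so the target fraction is f = 8000/15702 ≈ 0.510.
Interpolate at f ≈ 0.510 with slerp weights a = sin((1−f)δ)/sin δ ≈ 1.493, b = sin(fδ)/sin δ ≈ 1.518.
p = a·p₁ + b·p₂ ≈ (0.065, 0.739, 0.670); φ = arcsin(p_z) ≈ 42.09°, λ = atan2(p_y, p_x) ≈ 85.00°.

≈ (42°N, 85°E)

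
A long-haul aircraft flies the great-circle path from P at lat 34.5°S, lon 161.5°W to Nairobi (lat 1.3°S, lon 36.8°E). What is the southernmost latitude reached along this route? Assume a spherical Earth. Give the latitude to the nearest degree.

The great circle lies in the plane with unit normal n̂ = (p₁ × p₂)/|p₁ × p₂|.
Here n̂_z ≈ -0.405; the vertex latitude is φ_max = arccos|n̂_z| ≈ 66.1°.
Check via Clairaut: cos φ_max = |cos φ₁| · sin C = cos(34.5°)·sin(150.6°) ≈ 0.405, again giving ≈ 66.1°.

≈ 66°S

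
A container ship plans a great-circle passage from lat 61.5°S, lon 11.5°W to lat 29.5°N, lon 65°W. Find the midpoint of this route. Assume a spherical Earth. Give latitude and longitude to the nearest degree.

≈ lat 18°S, lon 47°W

Write both endpoints as unit vectors p₁, p₂ with components (cos φ cos λ, cos φ sin λ, sin φ).
The central angle between the endpoints is δ = arccos(p₁·p₂) ≈ 1.758 rad (100.7°).
Interpolate at f = 1/2 with slerp weights a = sin((1−f)δ)/sin δ ≈ 0.784, b = sin(fδ)/sin δ ≈ 0.784.
p = a·p₁ + b·p₂ ≈ (0.655, -0.693, -0.303); φ = arcsin(p_z) ≈ -17.62°, λ = atan2(p_y, p_x) ≈ -46.62°.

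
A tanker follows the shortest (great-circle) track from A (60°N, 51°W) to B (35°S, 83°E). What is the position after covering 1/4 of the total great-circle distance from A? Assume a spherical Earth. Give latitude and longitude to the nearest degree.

Write both endpoints as unit vectors p₁, p₂ with components (cos φ cos λ, cos φ sin λ, sin φ).
The central angle between the endpoints is δ = arccos(p₁·p₂) ≈ 2.467 rad (141.4°).
Interpolate at f = 1/4 with slerp weights a = sin((1−f)δ)/sin δ ≈ 1.540, b = sin(fδ)/sin δ ≈ 0.927.
p = a·p₁ + b·p₂ ≈ (0.577, 0.155, 0.802); φ = arcsin(p_z) ≈ 53.31°, λ = atan2(p_y, p_x) ≈ 15.05°.

≈ (53°N, 15°E)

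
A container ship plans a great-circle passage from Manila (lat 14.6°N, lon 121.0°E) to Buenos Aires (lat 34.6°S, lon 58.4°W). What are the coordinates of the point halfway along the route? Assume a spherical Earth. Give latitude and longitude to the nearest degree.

≈ lat 65°S, lon 118°E

Write both endpoints as unit vectors p₁, p₂ with components (cos φ cos λ, cos φ sin λ, sin φ).
The central angle between the endpoints is δ = arccos(p₁·p₂) ≈ 2.792 rad (160.0°).
Interpolate at f = 1/2 with slerp weights a = sin((1−f)δ)/sin δ ≈ 2.878, b = sin(fδ)/sin δ ≈ 2.878.
p = a·p₁ + b·p₂ ≈ (-0.193, 0.370, -0.909); φ = arcsin(p_z) ≈ -65.35°, λ = atan2(p_y, p_x) ≈ 117.59°.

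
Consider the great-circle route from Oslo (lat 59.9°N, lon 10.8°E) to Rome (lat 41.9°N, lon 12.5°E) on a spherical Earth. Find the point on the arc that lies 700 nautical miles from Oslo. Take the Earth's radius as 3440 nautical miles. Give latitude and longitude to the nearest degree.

≈ lat 48°N, lon 12°E

Convert each endpoint to a unit vector on the sphere (x = cos φ cos λ, y = cos φ sin λ, z = sin φ).
The central angle between the endpoints is δ = arccos(p₁·p₂) ≈ 0.315 rad (18.0°). The total great-circle distance is δ·R ≈ 0.315 × 3440 ≈ 1083 nmi, so the target fraction is f = 700/1083 ≈ 0.647.
Interpolate at f ≈ 0.647 with slerp weights a = sin((1−f)δ)/sin δ ≈ 0.359, b = sin(fδ)/sin δ ≈ 0.653.
p = a·p₁ + b·p₂ ≈ (0.651, 0.139, 0.746); φ = arcsin(p_z) ≈ 48.26°, λ = atan2(p_y, p_x) ≈ 12.04°.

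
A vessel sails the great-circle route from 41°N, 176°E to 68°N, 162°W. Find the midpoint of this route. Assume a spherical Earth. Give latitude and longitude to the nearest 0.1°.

≈ 54.9°N, 176.7°W

Write both endpoints as unit vectors p₁, p₂ with components (cos φ cos λ, cos φ sin λ, sin φ).
The central angle between the endpoints is δ = arccos(p₁·p₂) ≈ 0.515 rad (29.5°).
Interpolate at f = 1/2 with slerp weights a = sin((1−f)δ)/sin δ ≈ 0.517, b = sin(fδ)/sin δ ≈ 0.517.
p = a·p₁ + b·p₂ ≈ (-0.573, -0.033, 0.819); φ = arcsin(p_z) ≈ 54.94°, λ = atan2(p_y, p_x) ≈ -176.74°.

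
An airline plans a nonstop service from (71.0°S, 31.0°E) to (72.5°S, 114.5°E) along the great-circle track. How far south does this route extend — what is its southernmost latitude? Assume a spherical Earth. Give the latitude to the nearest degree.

The great circle lies in the plane with unit normal n̂ = (p₁ × p₂)/|p₁ × p₂|.
Here n̂_z ≈ +0.238; the vertex latitude is φ_max = arccos|n̂_z| ≈ 76.2°.
Check via Clairaut: cos φ_max = |cos φ₁| · sin C = cos(71.0°)·sin(133.0°) ≈ 0.238, again giving ≈ 76.2°.

≈ 76°S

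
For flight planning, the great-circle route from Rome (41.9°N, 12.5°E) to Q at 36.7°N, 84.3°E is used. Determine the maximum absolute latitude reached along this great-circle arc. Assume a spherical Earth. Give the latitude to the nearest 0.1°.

The great circle lies in the plane with unit normal n̂ = (p₁ × p₂)/|p₁ × p₂|.
Here n̂_z ≈ +0.699; the vertex latitude is φ_max = arccos|n̂_z| ≈ 45.6°.

≈ 45.6°N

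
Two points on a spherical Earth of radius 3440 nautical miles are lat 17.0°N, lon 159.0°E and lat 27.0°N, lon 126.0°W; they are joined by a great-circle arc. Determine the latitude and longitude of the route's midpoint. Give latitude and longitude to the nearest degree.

≈ lat 27°N, lon 165°W

Write both endpoints as unit vectors p₁, p₂ with components (cos φ cos λ, cos φ sin λ, sin φ).
The central angle between the endpoints is δ = arccos(p₁·p₂) ≈ 1.210 rad (69.3°).
Interpolate at f = 1/2 with slerp weights a = sin((1−f)δ)/sin δ ≈ 0.608, b = sin(fδ)/sin δ ≈ 0.608.
p = a·p₁ + b·p₂ ≈ (-0.861, -0.230, 0.454); φ = arcsin(p_z) ≈ 26.98°, λ = atan2(p_y, p_x) ≈ -165.05°.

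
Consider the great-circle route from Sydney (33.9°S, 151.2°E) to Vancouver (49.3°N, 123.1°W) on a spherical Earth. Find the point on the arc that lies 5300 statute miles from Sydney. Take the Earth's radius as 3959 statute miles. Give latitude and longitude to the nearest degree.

≈ 26°N, 159°W

The haversine formula gives a central angle δ ≈ 1.963 rad (112.5°) between the endpoints. The total great-circle distance is δ·R ≈ 1.963 × 3959 ≈ 7772 mi, so the target fraction is f = 5300/7772 ≈ 0.682.
Interpolate at f ≈ 0.682 with slerp weights a = sin((1−f)δ)/sin δ ≈ 0.633, b = sin(fδ)/sin δ ≈ 1.053.
p = a·p₁ + b·p₂ ≈ (-0.835, -0.322, 0.446); φ = arcsin(p_z) ≈ 26.46°, λ = atan2(p_y, p_x) ≈ -158.89°.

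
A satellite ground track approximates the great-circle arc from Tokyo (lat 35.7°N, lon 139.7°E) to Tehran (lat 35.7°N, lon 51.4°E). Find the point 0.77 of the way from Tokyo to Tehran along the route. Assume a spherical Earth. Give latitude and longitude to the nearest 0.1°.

Write both endpoints as unit vectors p₁, p₂ with components (cos φ cos λ, cos φ sin λ, sin φ).
The central angle between the endpoints is δ = arccos(p₁·p₂) ≈ 1.202 rad (68.9°).
Interpolate at f = 0.77 with slerp weights a = sin((1−f)δ)/sin δ ≈ 0.293, b = sin(fδ)/sin δ ≈ 0.857.
p = a·p₁ + b·p₂ ≈ (0.253, 0.697, 0.671); φ = arcsin(p_z) ≈ 42.12°, λ = atan2(p_y, p_x) ≈ 70.08°.

≈ lat 42.1°N, lon 70.1°E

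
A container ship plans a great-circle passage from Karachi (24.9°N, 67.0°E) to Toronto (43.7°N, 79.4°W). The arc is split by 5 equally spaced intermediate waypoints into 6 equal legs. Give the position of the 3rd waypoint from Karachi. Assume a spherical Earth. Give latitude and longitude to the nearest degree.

From cos δ = sin φ₁ sin φ₂ + cos φ₁ cos φ₂ cos Δλ, the central angle is δ ≈ 1.829 rad (104.8°).
Interpolate at f = 3/6 with slerp weights a = sin((1−f)δ)/sin δ ≈ 0.819, b = sin(fδ)/sin δ ≈ 0.819.
p = a·p₁ + b·p₂ ≈ (0.399, 0.102, 0.911); φ = arcsin(p_z) ≈ 65.66°, λ = atan2(p_y, p_x) ≈ 14.31°.

≈ 66°N, 14°E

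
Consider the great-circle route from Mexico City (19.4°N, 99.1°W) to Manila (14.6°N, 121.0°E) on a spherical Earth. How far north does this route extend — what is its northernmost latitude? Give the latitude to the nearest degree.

≈ 42°N

The great circle lies in the plane with unit normal n̂ = (p₁ × p₂)/|p₁ × p₂|.
Here n̂_z ≈ -0.745; the vertex latitude is φ_max = arccos|n̂_z| ≈ 41.8°.
Check via Clairaut: cos φ_max = |cos φ₁| · sin C = cos(19.4°)·sin(52.2°) ≈ 0.745, again giving ≈ 41.8°.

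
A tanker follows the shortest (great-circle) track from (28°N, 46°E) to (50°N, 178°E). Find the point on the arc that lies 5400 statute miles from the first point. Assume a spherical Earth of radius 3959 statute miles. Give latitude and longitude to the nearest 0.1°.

≈ (58.8°N, 161.4°E)

From cos δ = sin φ₁ sin φ₂ + cos φ₁ cos φ₂ cos Δλ, the central angle is δ ≈ 1.591 rad (91.2°). The total great-circle distance is δ·R ≈ 1.591 × 3959 ≈ 6298 mi, so the target fraction is f = 5400/6298 ≈ 0.857.
Interpolate at f ≈ 0.857 with slerp weights a = sin((1−f)δ)/sin δ ≈ 0.225, b = sin(fδ)/sin δ ≈ 0.979.
p = a·p₁ + b·p₂ ≈ (-0.491, 0.165, 0.856); φ = arcsin(p_z) ≈ 58.82°, λ = atan2(p_y, p_x) ≈ 161.43°.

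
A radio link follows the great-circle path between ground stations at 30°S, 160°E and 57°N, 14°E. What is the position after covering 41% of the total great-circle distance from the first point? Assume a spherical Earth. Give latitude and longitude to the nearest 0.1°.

Convert each endpoint to a unit vector on the sphere (x = cos φ cos λ, y = cos φ sin λ, z = sin φ).
The central angle between the endpoints is δ = arccos(p₁·p₂) ≈ 2.516 rad (144.1°).
Interpolate at f = 0.41 with slerp weights a = sin((1−f)δ)/sin δ ≈ 1.700, b = sin(fδ)/sin δ ≈ 1.464.
p = a·p₁ + b·p₂ ≈ (-0.610, 0.697, 0.378); φ = arcsin(p_z) ≈ 22.21°, λ = atan2(p_y, p_x) ≈ 131.20°.

≈ 22.2°N, 131.2°E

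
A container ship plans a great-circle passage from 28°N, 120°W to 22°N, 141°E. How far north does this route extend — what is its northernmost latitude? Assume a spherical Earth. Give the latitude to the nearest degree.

≈ 36°N

The great circle lies in the plane with unit normal n̂ = (p₁ × p₂)/|p₁ × p₂|.
Here n̂_z ≈ -0.810; the vertex latitude is φ_max = arccos|n̂_z| ≈ 36.0°.
Check via Clairaut: cos φ_max = |cos φ₁| · sin C = cos(28.0°)·sin(66.5°) ≈ 0.810, again giving ≈ 36.0°.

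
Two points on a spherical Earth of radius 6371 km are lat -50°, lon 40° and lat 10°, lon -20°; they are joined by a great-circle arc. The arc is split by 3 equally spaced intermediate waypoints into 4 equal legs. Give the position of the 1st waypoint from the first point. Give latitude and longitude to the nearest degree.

≈ lat -38°, lon 18°

Write both endpoints as unit vectors p₁, p₂ with components (cos φ cos λ, cos φ sin λ, sin φ).
The central angle between the endpoints is δ = arccos(p₁·p₂) ≈ 1.386 rad (79.4°).
Interpolate at f = 1/4 with slerp weights a = sin((1−f)δ)/sin δ ≈ 0.877, b = sin(fδ)/sin δ ≈ 0.346.
p = a·p₁ + b·p₂ ≈ (0.752, 0.246, -0.612); φ = arcsin(p_z) ≈ -37.73°, λ = atan2(p_y, p_x) ≈ 18.12°.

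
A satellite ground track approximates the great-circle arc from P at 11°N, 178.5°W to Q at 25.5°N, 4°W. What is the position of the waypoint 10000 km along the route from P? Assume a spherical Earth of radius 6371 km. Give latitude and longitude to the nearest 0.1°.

≈ 76.3°N, 36.0°W

Convert each endpoint to a unit vector on the sphere (x = cos φ cos λ, y = cos φ sin λ, z = sin φ).
The central angle between the endpoints is δ = arccos(p₁·p₂) ≈ 2.498 rad (143.1°). The total great-circle distance is δ·R ≈ 2.498 × 6371 ≈ 15913 km, so the target fraction is f = 10000/15913 ≈ 0.628.
Interpolate at f ≈ 0.628 with slerp weights a = sin((1−f)δ)/sin δ ≈ 1.333, b = sin(fδ)/sin δ ≈ 1.666.
p = a·p₁ + b·p₂ ≈ (0.191, -0.139, 0.972); φ = arcsin(p_z) ≈ 76.31°, λ = atan2(p_y, p_x) ≈ -36.02°.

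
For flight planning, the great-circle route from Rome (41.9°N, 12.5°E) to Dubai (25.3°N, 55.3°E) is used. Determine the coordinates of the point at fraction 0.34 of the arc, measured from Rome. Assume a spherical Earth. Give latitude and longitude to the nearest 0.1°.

≈ (38.0°N, 29.0°E)

Convert each endpoint to a unit vector on the sphere (x = cos φ cos λ, y = cos φ sin λ, z = sin φ).
The central angle between the endpoints is δ = arccos(p₁·p₂) ≈ 0.677 rad (38.8°).
Interpolate at f = 0.34 with slerp weights a = sin((1−f)δ)/sin δ ≈ 0.690, b = sin(fδ)/sin δ ≈ 0.364.
p = a·p₁ + b·p₂ ≈ (0.689, 0.382, 0.616); φ = arcsin(p_z) ≈ 38.05°, λ = atan2(p_y, p_x) ≈ 29.01°.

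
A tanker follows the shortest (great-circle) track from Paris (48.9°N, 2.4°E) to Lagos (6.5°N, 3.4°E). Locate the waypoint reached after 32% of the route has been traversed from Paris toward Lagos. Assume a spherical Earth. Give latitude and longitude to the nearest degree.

≈ 35°N, 3°E

From cos δ = sin φ₁ sin φ₂ + cos φ₁ cos φ₂ cos Δλ, the central angle is δ ≈ 0.740 rad (42.4°).
Interpolate at f = 0.32 with slerp weights a = sin((1−f)δ)/sin δ ≈ 0.715, b = sin(fδ)/sin δ ≈ 0.348.
p = a·p₁ + b·p₂ ≈ (0.815, 0.040, 0.578); φ = arcsin(p_z) ≈ 35.33°, λ = atan2(p_y, p_x) ≈ 2.82°.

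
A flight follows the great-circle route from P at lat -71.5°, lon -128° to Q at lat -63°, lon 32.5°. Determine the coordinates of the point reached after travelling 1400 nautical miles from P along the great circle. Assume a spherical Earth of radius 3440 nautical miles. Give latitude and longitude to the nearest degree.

From cos δ = sin φ₁ sin φ₂ + cos φ₁ cos φ₂ cos Δλ, the central angle is δ ≈ 0.782 rad (44.8°). The total great-circle distance is δ·R ≈ 0.782 × 3440 ≈ 2692 nmi, so the target fraction is f = 1400/2692 ≈ 0.520.
Interpolate at f ≈ 0.520 with slerp weights a = sin((1−f)δ)/sin δ ≈ 0.520, b = sin(fδ)/sin δ ≈ 0.561.
p = a·p₁ + b·p₂ ≈ (0.113, 0.007, -0.994); φ = arcsin(p_z) ≈ -83.48°, λ = atan2(p_y, p_x) ≈ 3.48°.

≈ lat -83°, lon 3°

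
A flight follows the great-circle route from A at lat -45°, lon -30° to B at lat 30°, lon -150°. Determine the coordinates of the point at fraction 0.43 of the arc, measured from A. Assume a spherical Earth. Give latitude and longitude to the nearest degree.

≈ lat -21°, lon -93°

From cos δ = sin φ₁ sin φ₂ + cos φ₁ cos φ₂ cos Δλ, the central angle is δ ≈ 2.291 rad (131.3°).
Interpolate at f = 0.43 with slerp weights a = sin((1−f)δ)/sin δ ≈ 1.284, b = sin(fδ)/sin δ ≈ 1.109.
p = a·p₁ + b·p₂ ≈ (-0.045, -0.934, -0.354); φ = arcsin(p_z) ≈ -20.71°, λ = atan2(p_y, p_x) ≈ -92.77°.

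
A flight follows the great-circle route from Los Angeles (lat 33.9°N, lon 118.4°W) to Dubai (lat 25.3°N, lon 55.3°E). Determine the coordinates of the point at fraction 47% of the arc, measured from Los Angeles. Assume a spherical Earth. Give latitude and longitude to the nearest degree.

Convert each endpoint to a unit vector on the sphere (x = cos φ cos λ, y = cos φ sin λ, z = sin φ).
The central angle between the endpoints is δ = arccos(p₁·p₂) ≈ 2.103 rad (120.5°).
Interpolate at f = 0.47 with slerp weights a = sin((1−f)δ)/sin δ ≈ 1.042, b = sin(fδ)/sin δ ≈ 0.969.
p = a·p₁ + b·p₂ ≈ (0.088, -0.040, 0.995); φ = arcsin(p_z) ≈ 84.47°, λ = atan2(p_y, p_x) ≈ -24.70°.

≈ lat 84°N, lon 25°W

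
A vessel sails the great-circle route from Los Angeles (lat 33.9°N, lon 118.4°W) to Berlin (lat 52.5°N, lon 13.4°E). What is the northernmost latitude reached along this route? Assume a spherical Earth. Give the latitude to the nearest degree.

≈ 68°N

The great circle lies in the plane with unit normal n̂ = (p₁ × p₂)/|p₁ × p₂|.
Here n̂_z ≈ +0.379; the vertex latitude is φ_max = arccos|n̂_z| ≈ 67.7°.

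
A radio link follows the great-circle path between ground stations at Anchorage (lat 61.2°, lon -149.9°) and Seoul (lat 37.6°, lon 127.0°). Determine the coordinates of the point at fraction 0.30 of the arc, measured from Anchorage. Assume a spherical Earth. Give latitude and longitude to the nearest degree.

Convert each endpoint to a unit vector on the sphere (x = cos φ cos λ, y = cos φ sin λ, z = sin φ).
The central angle between the endpoints is δ = arccos(p₁·p₂) ≈ 0.951 rad (54.5°).
Interpolate at f = 0.30 with slerp weights a = sin((1−f)δ)/sin δ ≈ 0.759, b = sin(fδ)/sin δ ≈ 0.346.
p = a·p₁ + b·p₂ ≈ (-0.481, 0.035, 0.876); φ = arcsin(p_z) ≈ 61.15°, λ = atan2(p_y, p_x) ≈ 175.78°.

≈ lat 61°, lon 176°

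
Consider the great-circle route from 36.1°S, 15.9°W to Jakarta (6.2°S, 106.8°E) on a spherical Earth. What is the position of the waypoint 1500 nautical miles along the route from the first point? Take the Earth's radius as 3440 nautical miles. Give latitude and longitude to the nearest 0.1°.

Write both endpoints as unit vectors p₁, p₂ with components (cos φ cos λ, cos φ sin λ, sin φ).
The central angle between the endpoints is δ = arccos(p₁·p₂) ≈ 1.950 rad (111.7°). The total great-circle distance is δ·R ≈ 1.950 × 3440 ≈ 6709 nmi, so the target fraction is f = 1500/6709 ≈ 0.224.
Interpolate at f ≈ 0.224 with slerp weights a = sin((1−f)δ)/sin δ ≈ 1.075, b = sin(fδ)/sin δ ≈ 0.455.
p = a·p₁ + b·p₂ ≈ (0.705, 0.195, -0.682); φ = arcsin(p_z) ≈ -43.03°, λ = atan2(p_y, p_x) ≈ 15.46°.

≈ 43.0°S, 15.5°E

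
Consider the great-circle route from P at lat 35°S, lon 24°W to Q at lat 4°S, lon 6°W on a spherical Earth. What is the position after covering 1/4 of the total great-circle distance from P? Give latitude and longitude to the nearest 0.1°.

Convert each endpoint to a unit vector on the sphere (x = cos φ cos λ, y = cos φ sin λ, z = sin φ).
The central angle between the endpoints is δ = arccos(p₁·p₂) ≈ 0.614 rad (35.2°).
Interpolate at f = 1/4 with slerp weights a = sin((1−f)δ)/sin δ ≈ 0.771, b = sin(fδ)/sin δ ≈ 0.265.
p = a·p₁ + b·p₂ ≈ (0.841, -0.285, -0.461); φ = arcsin(p_z) ≈ -27.45°, λ = atan2(p_y, p_x) ≈ -18.71°.

≈ lat 27.4°S, lon 18.7°W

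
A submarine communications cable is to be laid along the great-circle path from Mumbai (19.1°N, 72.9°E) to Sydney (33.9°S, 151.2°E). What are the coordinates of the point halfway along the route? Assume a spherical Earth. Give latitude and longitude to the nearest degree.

From cos δ = sin φ₁ sin φ₂ + cos φ₁ cos φ₂ cos Δλ, the central angle is δ ≈ 1.594 rad (91.3°).
Interpolate at f = 1/2 with slerp weights a = sin((1−f)δ)/sin δ ≈ 0.716, b = sin(fδ)/sin δ ≈ 0.716.
p = a·p₁ + b·p₂ ≈ (-0.322, 0.932, -0.165); φ = arcsin(p_z) ≈ -9.49°, λ = atan2(p_y, p_x) ≈ 109.03°.

≈ (9°S, 109°E)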